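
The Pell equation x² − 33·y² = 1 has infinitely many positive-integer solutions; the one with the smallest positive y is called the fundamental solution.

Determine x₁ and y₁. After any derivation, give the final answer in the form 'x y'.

23 4

[5; 1,2,1,10] for √33; ℓ=4 ⇒ convergent index 3
k=0  a_k=5  p_k/q_k = 5/1
…
k=2  a_k=2  p_k/q_k = 17/3
k=3  a_k=1  p_k/q_k = 23/4
→ (23, 4).  Check: 23²=529, 33·4²=528, difference 1.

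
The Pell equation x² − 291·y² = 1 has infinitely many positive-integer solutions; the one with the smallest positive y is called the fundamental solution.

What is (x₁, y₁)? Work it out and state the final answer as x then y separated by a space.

√291 → a₀=17, period (17,34); ℓ=2 even so k=1
k=0  a_k=17  p_k/q_k = 17/1
k=1  a_k=17  p_k/q_k = 290/17
→ (290, 17).  Check: 290²=84100, 291·17²=84099, difference 1.

290 17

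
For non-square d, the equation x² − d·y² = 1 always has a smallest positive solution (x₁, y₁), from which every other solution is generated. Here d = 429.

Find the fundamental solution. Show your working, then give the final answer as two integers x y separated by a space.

1524095 73584

[20; 1,2,2,9,1,12,1,9,2,2,1,40] for √429; ℓ=12 ⇒ convergent index 11
i=0: a=20 ⇒ p=20, q=1
…
i=5: a=1 ⇒ p=1512, q=73
…
i=7: a=1 ⇒ p=21023, q=1015
i=8: a=9 ⇒ p=208718, q=10077
…
i=10: a=2 ⇒ p=1085636, q=52415
i=11: a=1 ⇒ p=1524095, q=73584
(x₁, y₁) = (1524095, 73584);  1524095² − 429·73584² = 1 ✓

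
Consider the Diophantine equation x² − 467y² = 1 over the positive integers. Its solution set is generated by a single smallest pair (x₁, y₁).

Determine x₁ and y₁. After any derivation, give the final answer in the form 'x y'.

d=467: √d = [21; 1,1,1,1,3,…,1,1,42] (ℓ=14, even), read p_13/q_13
k=0  a_k=21  p_k/q_k = 21/1
…
k=2  a_k=1  p_k/q_k = 43/2
k=3  a_k=1  p_k/q_k = 65/3
…
k=6  a_k=3  p_k/q_k = 1275/59
k=7  a_k=21  p_k/q_k = 27164/1257
k=8  a_k=3  p_k/q_k = 82767/3830
…
k=10  a_k=1  p_k/q_k = 358232/16577
…
k=12  a_k=1  p_k/q_k = 991929/45901
k=13  a_k=1  p_k/q_k = 1625626/75225
(x₁, y₁) = (1625626, 75225);  1625626² − 467·75225² = 1 ✓

1625626 75225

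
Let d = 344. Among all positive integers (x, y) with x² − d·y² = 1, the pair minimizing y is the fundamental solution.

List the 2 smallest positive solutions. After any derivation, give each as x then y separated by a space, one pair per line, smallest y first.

10405 561
216528049 11674410

[18; 1,1,4,1,3,1,4,1,1,36] for √344; ℓ=10 ⇒ convergent index 9
i=0: a=18 ⇒ p=18, q=1
i=1: a=1 ⇒ p=19, q=1
i=2: a=1 ⇒ p=37, q=2
…
i=5: a=3 ⇒ p=779, q=42
…
i=7: a=4 ⇒ p=4711, q=254
i=8: a=1 ⇒ p=5694, q=307
i=9: a=1 ⇒ p=10405, q=561
→ (10405, 561).  Check: 10405²=108264025, 344·561²=108264024, difference 1.
(10405+561√344)^2 = 216528049 + 11674410√344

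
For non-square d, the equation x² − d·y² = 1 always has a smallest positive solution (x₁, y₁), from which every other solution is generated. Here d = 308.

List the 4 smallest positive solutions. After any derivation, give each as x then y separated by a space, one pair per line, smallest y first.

√308 = [17; 1,1,4,1,1,34, …], period ℓ=6 (even) → k=5
i=0: a=17 ⇒ p=17, q=1
…
i=2: a=1 ⇒ p=35, q=2
i=3: a=4 ⇒ p=158, q=9
i=4: a=1 ⇒ p=193, q=11
i=5: a=1 ⇒ p=351, q=20
→ (351, 20).  Check: 351²=123201, 308·20²=123200, difference 1.
k=2:  x_2 = 351·351+308·20·20 = 246401,  y_2 = 351·20+20·351 = 14040
k=3:  x_3 = 351·246401+308·20·14040 = 172973151,  y_3 = 351·14040+20·246401 = 9856060
k=4:  x_4 = 351·172973151+308·20·9856060 = 121426905601,  y_4 = 351·9856060+20·172973151 = 6918940080

351 20
246401 14040
172973151 9856060
121426905601 6918940080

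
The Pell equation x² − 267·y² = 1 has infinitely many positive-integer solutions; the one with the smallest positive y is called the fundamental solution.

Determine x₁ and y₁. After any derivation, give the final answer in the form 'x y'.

2402 147

√267 = [16; 2,1,15,1,2,32, …], period ℓ=6 (even) → k=5
i=0: a=16 ⇒ p=16, q=1
i=1: a=2 ⇒ p=33, q=2
…
i=4: a=1 ⇒ p=817, q=50
i=5: a=2 ⇒ p=2402, q=147
→ (2402, 147).  Check: 2402²=5769604, 267·147²=5769603, difference 1.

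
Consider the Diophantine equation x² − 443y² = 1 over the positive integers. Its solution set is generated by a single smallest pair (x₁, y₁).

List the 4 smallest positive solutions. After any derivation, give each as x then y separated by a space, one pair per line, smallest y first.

[21; 21,42] for √443; ℓ=2 ⇒ convergent index 1
step 0: (21, 1)  from 21·(1,0) + (0,1)
step 1: (442, 21)  from 21·(21,1) + (1,0)
fundamental: x₁=442, y₁=21  (since 195364 − 443·441 = 1)
(442+21√443)^2 = 390727 + 18564√443
(442+21√443)^3 = 345402226 + 16410555√443
(442+21√443)^4 = 305335177057 + 14506912056√443

442 21
390727 18564
345402226 16410555
305335177057 14506912056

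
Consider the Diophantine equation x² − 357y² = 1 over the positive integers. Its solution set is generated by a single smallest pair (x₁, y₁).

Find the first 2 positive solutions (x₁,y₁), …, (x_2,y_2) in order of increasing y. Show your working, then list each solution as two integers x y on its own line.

√357 → a₀=18, period (1,8,2,8,1,36); ℓ=6 even so k=5
step 0: (18, 1)  from 18·(1,0) + (0,1)
…
step 3: (359, 19)  from 2·(170,9) + (19,1)
step 4: (3042, 161)  from 8·(359,19) + (170,9)
step 5: (3401, 180)  from 1·(3042,161) + (359,19)
→ (3401, 180).  Check: 3401²=11566801, 357·180²=11566800, difference 1.
k=2:  x_2 = 3401·3401+357·180·180 = 23133601,  y_2 = 3401·180+180·3401 = 1224360

3401 180
23133601 1224360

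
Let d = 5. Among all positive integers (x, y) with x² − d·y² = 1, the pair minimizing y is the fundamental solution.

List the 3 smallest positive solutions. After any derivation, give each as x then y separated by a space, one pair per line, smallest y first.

[2; 4] for √5; ℓ=1 ⇒ convergent index 1
k=0  a_k=2  p_k/q_k = 2/1
k=1  a_k=4  p_k/q_k = 9/4
→ (9, 4).  Check: 9²=81, 5·4²=80, difference 1.
(x_2, y_2) = (9·9 + 5·4·4, 9·4 + 4·9) = (161, 72)
(x_3, y_3) = (9·161 + 5·4·72, 9·72 + 4·161) = (2889, 1292)

9 4
161 72
2889 1292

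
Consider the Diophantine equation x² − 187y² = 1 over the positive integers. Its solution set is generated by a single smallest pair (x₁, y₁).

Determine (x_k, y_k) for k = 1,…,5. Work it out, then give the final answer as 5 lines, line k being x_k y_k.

1682 123
5658247 413772
19034341226 1391928885
64031518226017 4682448355368
215402008277979962 15751754875529067

d=187: √d = [13; 1,2,13,2,1,26] (ℓ=6, even), read p_5/q_5
step 0: (13, 1)  from 13·(1,0) + (0,1)
step 1: (14, 1)  from 1·(13,1) + (1,0)
…
step 3: (547, 40)  from 13·(41,3) + (14,1)
step 4: (1135, 83)  from 2·(547,40) + (41,3)
step 5: (1682, 123)  from 1·(1135,83) + (547,40)
→ (1682, 123).  Check: 1682²=2829124, 187·123²=2829123, difference 1.
k=2:  x_2 = 1682·1682+187·123·123 = 5658247,  y_2 = 1682·123+123·1682 = 413772
k=3:  x_3 = 1682·5658247+187·123·413772 = 19034341226,  y_3 = 1682·413772+123·5658247 = 1391928885
k=4:  x_4 = 1682·19034341226+187·123·1391928885 = 64031518226017,  y_4 = 1682·1391928885+123·19034341226 = 4682448355368
k=5:  x_5 = 1682·64031518226017+187·123·4682448355368 = 215402008277979962,  y_5 = 1682·4682448355368+123·64031518226017 = 15751754875529067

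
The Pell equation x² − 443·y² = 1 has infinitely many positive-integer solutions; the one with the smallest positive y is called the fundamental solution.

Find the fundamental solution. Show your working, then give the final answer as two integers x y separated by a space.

442 21

d=443: √d = [21; 21,42] (ℓ=2, even), read p_1/q_1
step 0: (21, 1)  from 21·(1,0) + (0,1)
step 1: (442, 21)  from 21·(21,1) + (1,0)
(x₁, y₁) = (442, 21);  442² − 443·21² = 1 ✓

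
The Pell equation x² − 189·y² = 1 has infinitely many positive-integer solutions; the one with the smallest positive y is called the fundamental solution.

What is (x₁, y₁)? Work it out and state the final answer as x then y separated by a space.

55 4

√189 → a₀=13, period (1,2,1,26); ℓ=4 even so k=3
step 0: (13, 1)  from 13·(1,0) + (0,1)
…
step 2: (41, 3)  from 2·(14,1) + (13,1)
step 3: (55, 4)  from 1·(41,3) + (14,1)
(x₁, y₁) = (55, 4);  55² − 189·4² = 1 ✓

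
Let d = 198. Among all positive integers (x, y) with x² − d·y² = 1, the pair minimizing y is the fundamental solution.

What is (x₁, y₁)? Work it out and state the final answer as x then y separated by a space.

√198 = [14; 14,28, …], period ℓ=2 (even) → k=1
k=0  a_k=14  p_k/q_k = 14/1
k=1  a_k=14  p_k/q_k = 197/14
(x₁, y₁) = (197, 14);  197² − 198·14² = 1 ✓

197 14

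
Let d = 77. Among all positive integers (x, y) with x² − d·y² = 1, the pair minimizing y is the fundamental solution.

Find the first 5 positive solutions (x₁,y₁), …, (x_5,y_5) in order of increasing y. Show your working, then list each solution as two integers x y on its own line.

√77 → a₀=8, period (1,3,2,3,1,16); ℓ=6 even so k=5
i=0: a=8 ⇒ p=8, q=1
i=1: a=1 ⇒ p=9, q=1
…
i=4: a=3 ⇒ p=272, q=31
i=5: a=1 ⇒ p=351, q=40
→ (351, 40).  Check: 351²=123201, 77·40²=123200, difference 1.
n=2: (351,40)∘(351,40) = (351·351+77·40·40, 351·40+40·351) = (246401,28080)
n=3: (246401,28080)∘(351,40) = (351·246401+77·40·28080, 351·28080+40·246401) = (172973151,19712120)
n=4: (172973151,19712120)∘(351,40) = (351·172973151+77·40·19712120, 351·19712120+40·172973151) = (121426905601,13837880160)
n=5: (121426905601,13837880160)∘(351,40) = (351·121426905601+77·40·13837880160, 351·13837880160+40·121426905601) = (85241514758751,9714172160200)

351 40
246401 28080
172973151 19712120
121426905601 13837880160
85241514758751 9714172160200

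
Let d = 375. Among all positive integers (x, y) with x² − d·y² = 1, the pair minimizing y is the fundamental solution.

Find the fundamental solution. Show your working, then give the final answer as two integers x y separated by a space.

15124 781

√375 = [19; 2,1,2,1,5,1,2,1,2,38, …], period ℓ=10 (even) → k=9
k=0  a_k=19  p_k/q_k = 19/1
k=1  a_k=2  p_k/q_k = 39/2
…
k=3  a_k=2  p_k/q_k = 155/8
k=4  a_k=1  p_k/q_k = 213/11
…
k=6  a_k=1  p_k/q_k = 1433/74
k=7  a_k=2  p_k/q_k = 4086/211
k=8  a_k=1  p_k/q_k = 5519/285
k=9  a_k=2  p_k/q_k = 15124/781
(x₁, y₁) = (15124, 781);  15124² − 375·781² = 1 ✓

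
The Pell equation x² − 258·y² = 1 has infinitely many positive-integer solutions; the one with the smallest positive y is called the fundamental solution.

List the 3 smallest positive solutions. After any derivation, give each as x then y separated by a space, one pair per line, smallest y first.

√258 → a₀=16, period (16,32); ℓ=2 even so k=1
step 0: (16, 1)  from 16·(1,0) + (0,1)
step 1: (257, 16)  from 16·(16,1) + (1,0)
fundamental: x₁=257, y₁=16  (since 66049 − 258·256 = 1)
(257+16√258)^2 = 132097 + 8224√258
(257+16√258)^3 = 67897601 + 4227120√258

257 16
132097 8224
67897601 4227120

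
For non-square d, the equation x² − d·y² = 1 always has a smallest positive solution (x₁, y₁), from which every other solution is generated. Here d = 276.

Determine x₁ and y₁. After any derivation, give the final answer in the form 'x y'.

7775 468

√276 = [16; 1,1,1,1,2,2,2,1,1,1,1,32, …], period ℓ=12 (even) → k=11
step 0: (16, 1)  from 16·(1,0) + (0,1)
…
step 3: (50, 3)  from 1·(33,2) + (17,1)
…
step 5: (216, 13)  from 2·(83,5) + (50,3)
step 6: (515, 31)  from 2·(216,13) + (83,5)
step 7: (1246, 75)  from 2·(515,31) + (216,13)
…
step 10: (4768, 287)  from 1·(3007,181) + (1761,106)
step 11: (7775, 468)  from 1·(4768,287) + (3007,181)
→ (7775, 468).  Check: 7775²=60450625, 276·468²=60450624, difference 1.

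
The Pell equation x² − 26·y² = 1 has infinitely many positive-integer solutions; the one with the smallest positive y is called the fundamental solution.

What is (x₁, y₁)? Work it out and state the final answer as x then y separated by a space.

[5; 10] for √26; ℓ=1 ⇒ convergent index 1
i=0: a=5 ⇒ p=5, q=1
i=1: a=10 ⇒ p=51, q=10
→ (51, 10).  Check: 51²=2601, 26·10²=2600, difference 1.

51 10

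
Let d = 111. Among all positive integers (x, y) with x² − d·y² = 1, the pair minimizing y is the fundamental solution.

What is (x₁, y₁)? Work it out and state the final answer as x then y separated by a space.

295 28

√111 = [10; 1,1,6,1,1,20, …], period ℓ=6 (even) → k=5
a_0=10:  p_0=10·1+0=10,  q_0=10·0+1=1
a_1=1:  p_1=1·10+1=11,  q_1=1·1+0=1
a_2=1:  p_2=1·11+10=21,  q_2=1·1+1=2
a_3=6:  p_3=6·21+11=137,  q_3=6·2+1=13
a_4=1:  p_4=1·137+21=158,  q_4=1·13+2=15
a_5=1:  p_5=1·158+137=295,  q_5=1·15+13=28
fundamental: x₁=295, y₁=28  (since 87025 − 111·784 = 1)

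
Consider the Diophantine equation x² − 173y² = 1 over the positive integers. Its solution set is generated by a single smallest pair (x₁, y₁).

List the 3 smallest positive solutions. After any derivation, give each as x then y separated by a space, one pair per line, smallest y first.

2499849 190060
12498490045601 950242601880
62488675684008728649 4750926036134042180

d=173: √d = [13; 6,1,1,6,26] (ℓ=5, odd), read p_9/q_9
a_0=13:  p_0=13·1+0=13,  q_0=13·0+1=1
a_1=6:  p_1=6·13+1=79,  q_1=6·1+0=6
…
a_3=1:  p_3=1·92+79=171,  q_3=1·7+6=13
…
a_5=26:  p_5=26·1118+171=29239,  q_5=26·85+13=2223
a_6=6:  p_6=6·29239+1118=176552,  q_6=6·2223+85=13423
a_7=1:  p_7=1·176552+29239=205791,  q_7=1·13423+2223=15646
a_8=1:  p_8=1·205791+176552=382343,  q_8=1·15646+13423=29069
a_9=6:  p_9=6·382343+205791=2499849,  q_9=6·29069+15646=190060
(x₁, y₁) = (2499849, 190060);  2499849² − 173·190060² = 1 ✓
n=2: (2499849,190060)∘(2499849,190060) = (2499849·2499849+173·190060·190060, 2499849·190060+190060·2499849) = (12498490045601,950242601880)
n=3: (12498490045601,950242601880)∘(2499849,190060) = (2499849·12498490045601+173·190060·950242601880, 2499849·950242601880+190060·12498490045601) = (62488675684008728649,4750926036134042180)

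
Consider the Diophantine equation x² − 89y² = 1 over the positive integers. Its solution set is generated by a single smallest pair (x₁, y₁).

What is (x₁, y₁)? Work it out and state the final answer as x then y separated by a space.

√89 → a₀=9, period (2,3,3,2,18); ℓ=5 odd so k=9
step 0: (9, 1)  from 9·(1,0) + (0,1)
step 1: (19, 2)  from 2·(9,1) + (1,0)
step 2: (66, 7)  from 3·(19,2) + (9,1)
…
step 4: (500, 53)  from 2·(217,23) + (66,7)
step 5: (9217, 977)  from 18·(500,53) + (217,23)
…
step 7: (66019, 6998)  from 3·(18934,2007) + (9217,977)
step 8: (216991, 23001)  from 3·(66019,6998) + (18934,2007)
step 9: (500001, 53000)  from 2·(216991,23001) + (66019,6998)
fundamental: x₁=500001, y₁=53000  (since 250001000001 − 89·2809000000 = 1)

500001 53000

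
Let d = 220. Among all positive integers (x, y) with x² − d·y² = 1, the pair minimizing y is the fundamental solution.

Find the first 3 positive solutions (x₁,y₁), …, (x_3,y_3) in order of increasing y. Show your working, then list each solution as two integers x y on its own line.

89 6
15841 1068
2819609 190098

[14; 1,4,1,28] for √220; ℓ=4 ⇒ convergent index 3
a_0=14:  p_0=14·1+0=14,  q_0=14·0+1=1
a_1=1:  p_1=1·14+1=15,  q_1=1·1+0=1
a_2=4:  p_2=4·15+14=74,  q_2=4·1+1=5
a_3=1:  p_3=1·74+15=89,  q_3=1·5+1=6
fundamental: x₁=89, y₁=6  (since 7921 − 220·36 = 1)
(89+6√220)^2 = 15841 + 1068√220
(89+6√220)^3 = 2819609 + 190098√220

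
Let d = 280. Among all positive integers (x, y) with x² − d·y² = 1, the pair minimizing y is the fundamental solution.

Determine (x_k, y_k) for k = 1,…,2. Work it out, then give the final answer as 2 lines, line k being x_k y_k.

251 15
126001 7530

[16; 1,2,1,2,1,32] for √280; ℓ=6 ⇒ convergent index 5
k=0  a_k=16  p_k/q_k = 16/1
…
k=2  a_k=2  p_k/q_k = 50/3
k=3  a_k=1  p_k/q_k = 67/4
k=4  a_k=2  p_k/q_k = 184/11
k=5  a_k=1  p_k/q_k = 251/15
fundamental: x₁=251, y₁=15  (since 63001 − 280·225 = 1)
(251+15√280)^2 = 126001 + 7530√280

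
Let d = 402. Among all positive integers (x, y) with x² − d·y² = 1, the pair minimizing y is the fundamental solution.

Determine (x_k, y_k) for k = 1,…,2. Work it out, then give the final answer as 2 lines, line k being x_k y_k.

√402 = [20; 20,40, …], period ℓ=2 (even) → k=1
k=0  a_k=20  p_k/q_k = 20/1
k=1  a_k=20  p_k/q_k = 401/20
→ (401, 20).  Check: 401²=160801, 402·20²=160800, difference 1.
k=2:  x_2 = 401·401+402·20·20 = 321601,  y_2 = 401·20+20·401 = 16040

401 20
321601 16040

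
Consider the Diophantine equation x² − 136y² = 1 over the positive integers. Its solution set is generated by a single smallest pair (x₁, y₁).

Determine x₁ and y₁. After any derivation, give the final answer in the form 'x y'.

[11; 1,1,1,22] for √136; ℓ=4 ⇒ convergent index 3
i=0: a=11 ⇒ p=11, q=1
…
i=2: a=1 ⇒ p=23, q=2
i=3: a=1 ⇒ p=35, q=3
→ (35, 3).  Check: 35²=1225, 136·3²=1224, difference 1.

35 3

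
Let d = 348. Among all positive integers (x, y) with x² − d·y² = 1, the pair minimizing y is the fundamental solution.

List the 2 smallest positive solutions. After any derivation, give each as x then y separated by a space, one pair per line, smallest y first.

[18; 1,1,1,8,1,1,1,36] for √348; ℓ=8 ⇒ convergent index 7
i=0: a=18 ⇒ p=18, q=1
i=1: a=1 ⇒ p=19, q=1
i=2: a=1 ⇒ p=37, q=2
…
i=4: a=8 ⇒ p=485, q=26
i=5: a=1 ⇒ p=541, q=29
i=6: a=1 ⇒ p=1026, q=55
i=7: a=1 ⇒ p=1567, q=84
(x₁, y₁) = (1567, 84);  1567² − 348·84² = 1 ✓
(x_2, y_2) = (1567·1567 + 348·84·84, 1567·84 + 84·1567) = (4910977, 263256)

1567 84
4910977 263256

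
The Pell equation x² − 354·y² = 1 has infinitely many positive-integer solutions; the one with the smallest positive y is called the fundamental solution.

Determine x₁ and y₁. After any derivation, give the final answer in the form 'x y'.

258065 13716

√354 → a₀=18, period (1,4,2,2,18,2,2,4,1,36); ℓ=10 even so k=9
k=0  a_k=18  p_k/q_k = 18/1
k=1  a_k=1  p_k/q_k = 19/1
k=2  a_k=4  p_k/q_k = 94/5
k=3  a_k=2  p_k/q_k = 207/11
k=4  a_k=2  p_k/q_k = 508/27
k=5  a_k=18  p_k/q_k = 9351/497
k=6  a_k=2  p_k/q_k = 19210/1021
k=7  a_k=2  p_k/q_k = 47771/2539
k=8  a_k=4  p_k/q_k = 210294/11177
k=9  a_k=1  p_k/q_k = 258065/13716
→ (258065, 13716).  Check: 258065²=66597544225, 354·13716²=66597544224, difference 1.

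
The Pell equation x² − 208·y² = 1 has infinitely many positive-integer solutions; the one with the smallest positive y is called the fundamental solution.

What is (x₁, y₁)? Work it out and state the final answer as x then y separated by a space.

649 45

d=208: √d = [14; 2,2,1,2,2,28] (ℓ=6, even), read p_5/q_5
k=0  a_k=14  p_k/q_k = 14/1
…
k=4  a_k=2  p_k/q_k = 274/19
k=5  a_k=2  p_k/q_k = 649/45
(x₁, y₁) = (649, 45);  649² − 208·45² = 1 ✓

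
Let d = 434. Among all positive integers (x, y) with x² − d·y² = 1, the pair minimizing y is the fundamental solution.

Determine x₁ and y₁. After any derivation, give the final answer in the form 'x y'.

√434 → a₀=20, period (1,4,1,40); ℓ=4 even so k=3
step 0: (20, 1)  from 20·(1,0) + (0,1)
step 1: (21, 1)  from 1·(20,1) + (1,0)
step 2: (104, 5)  from 4·(21,1) + (20,1)
step 3: (125, 6)  from 1·(104,5) + (21,1)
fundamental: x₁=125, y₁=6  (since 15625 − 434·36 = 1)

125 6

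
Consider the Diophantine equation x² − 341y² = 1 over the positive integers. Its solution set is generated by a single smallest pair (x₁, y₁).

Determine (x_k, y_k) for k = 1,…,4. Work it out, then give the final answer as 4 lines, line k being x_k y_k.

10626551 575460
225847172311201 12230310076920
4799952989541519968951 259932027556408030380
102013890481930631287980124801 5524361894723138392975161840

[18; 2,6,1,8,2,…,6,2,36] for √341; ℓ=14 ⇒ convergent index 13
a_0=18:  p_0=18·1+0=18,  q_0=18·0+1=1
a_1=2:  p_1=2·18+1=37,  q_1=2·1+0=2
…
a_4=8:  p_4=8·277+240=2456,  q_4=8·15+13=133
…
a_7=2:  p_7=2·7645+5189=20479,  q_7=2·414+281=1109
a_8=1:  p_8=1·20479+7645=28124,  q_8=1·1109+414=1523
a_9=2:  p_9=2·28124+20479=76727,  q_9=2·1523+1109=4155
a_10=8:  p_10=8·76727+28124=641940,  q_10=8·4155+1523=34763
a_11=1:  p_11=1·641940+76727=718667,  q_11=1·34763+4155=38918
a_12=6:  p_12=6·718667+641940=4953942,  q_12=6·38918+34763=268271
a_13=2:  p_13=2·4953942+718667=10626551,  q_13=2·268271+38918=575460
→ (10626551, 575460).  Check: 10626551²=112923586155601, 341·575460²=112923586155600, difference 1.
k=2:  x_2 = 10626551·10626551+341·575460·575460 = 225847172311201,  y_2 = 10626551·575460+575460·10626551 = 12230310076920
k=3:  x_3 = 10626551·225847172311201+341·575460·12230310076920 = 4799952989541519968951,  y_3 = 10626551·12230310076920+575460·225847172311201 = 259932027556408030380
k=4:  x_4 = 10626551·4799952989541519968951+341·575460·259932027556408030380 = 102013890481930631287980124801,  y_4 = 10626551·259932027556408030380+575460·4799952989541519968951 = 5524361894723138392975161840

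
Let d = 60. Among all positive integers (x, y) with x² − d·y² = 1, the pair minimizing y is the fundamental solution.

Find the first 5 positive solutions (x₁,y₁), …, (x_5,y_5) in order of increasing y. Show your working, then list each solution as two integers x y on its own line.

31 4
1921 248
119071 15372
7380481 952816
457470751 59059220

[7; 1,2,1,14] for √60; ℓ=4 ⇒ convergent index 3
i=0: a=7 ⇒ p=7, q=1
i=1: a=1 ⇒ p=8, q=1
i=2: a=2 ⇒ p=23, q=3
i=3: a=1 ⇒ p=31, q=4
(x₁, y₁) = (31, 4);  31² − 60·4² = 1 ✓
(31+4√60)^2 = 1921 + 248√60
(31+4√60)^3 = 119071 + 15372√60
(31+4√60)^4 = 7380481 + 952816√60
(31+4√60)^5 = 457470751 + 59059220√60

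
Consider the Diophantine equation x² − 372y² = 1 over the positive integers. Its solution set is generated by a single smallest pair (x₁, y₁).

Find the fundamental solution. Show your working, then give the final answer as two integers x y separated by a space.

√372 → a₀=19, period (3,2,12,2,3,38); ℓ=6 even so k=5
k=0  a_k=19  p_k/q_k = 19/1
…
k=3  a_k=12  p_k/q_k = 1678/87
k=4  a_k=2  p_k/q_k = 3491/181
k=5  a_k=3  p_k/q_k = 12151/630
(x₁, y₁) = (12151, 630);  12151² − 372·630² = 1 ✓

12151 630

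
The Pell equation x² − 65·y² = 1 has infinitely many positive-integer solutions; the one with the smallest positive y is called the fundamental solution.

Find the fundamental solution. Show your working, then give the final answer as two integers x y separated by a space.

√65 = [8; 16, …], period ℓ=1 (odd) → k=1
a_0=8:  p_0=8·1+0=8,  q_0=8·0+1=1
a_1=16:  p_1=16·8+1=129,  q_1=16·1+0=16
→ (129, 16).  Check: 129²=16641, 65·16²=16640, difference 1.

129 16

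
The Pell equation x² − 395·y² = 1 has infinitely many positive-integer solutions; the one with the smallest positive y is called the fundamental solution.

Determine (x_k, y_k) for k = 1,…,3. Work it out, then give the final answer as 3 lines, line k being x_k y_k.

√395 = [19; 1,6,1,38, …], period ℓ=4 (even) → k=3
k=0  a_k=19  p_k/q_k = 19/1
k=1  a_k=1  p_k/q_k = 20/1
k=2  a_k=6  p_k/q_k = 139/7
k=3  a_k=1  p_k/q_k = 159/8
fundamental: x₁=159, y₁=8  (since 25281 − 395·64 = 1)
(159+8√395)^2 = 50561 + 2544√395
(159+8√395)^3 = 16078239 + 808984√395

159 8
50561 2544
16078239 808984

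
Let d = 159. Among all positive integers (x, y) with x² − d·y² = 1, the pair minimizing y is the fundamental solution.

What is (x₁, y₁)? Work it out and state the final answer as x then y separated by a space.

d=159: √d = [12; 1,1,1,1,3,1,1,1,1,24] (ℓ=10, even), read p_9/q_9
step 0: (12, 1)  from 12·(1,0) + (0,1)
step 1: (13, 1)  from 1·(12,1) + (1,0)
…
step 3: (38, 3)  from 1·(25,2) + (13,1)
step 4: (63, 5)  from 1·(38,3) + (25,2)
…
step 7: (517, 41)  from 1·(290,23) + (227,18)
step 8: (807, 64)  from 1·(517,41) + (290,23)
step 9: (1324, 105)  from 1·(807,64) + (517,41)
→ (1324, 105).  Check: 1324²=1752976, 159·105²=1752975, difference 1.

1324 105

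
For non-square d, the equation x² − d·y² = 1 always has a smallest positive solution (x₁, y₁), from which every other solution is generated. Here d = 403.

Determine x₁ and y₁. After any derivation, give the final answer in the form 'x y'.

√403 → a₀=20, period (13,2,1,3,1,3,1,2,13,40); ℓ=10 even so k=9
a_0=20:  p_0=20·1+0=20,  q_0=20·0+1=1
…
a_2=2:  p_2=2·261+20=542,  q_2=2·13+1=27
…
a_5=1:  p_5=1·2951+803=3754,  q_5=1·147+40=187
…
a_7=1:  p_7=1·14213+3754=17967,  q_7=1·708+187=895
a_8=2:  p_8=2·17967+14213=50147,  q_8=2·895+708=2498
a_9=13:  p_9=13·50147+17967=669878,  q_9=13·2498+895=33369
(x₁, y₁) = (669878, 33369);  669878² − 403·33369² = 1 ✓

669878 33369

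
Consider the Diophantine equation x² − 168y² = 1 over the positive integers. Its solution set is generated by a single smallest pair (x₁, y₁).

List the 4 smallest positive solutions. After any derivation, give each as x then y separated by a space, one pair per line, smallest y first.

13 1
337 26
8749 675
227137 17524

√168 = [12; 1,24, …], period ℓ=2 (even) → k=1
k=0  a_k=12  p_k/q_k = 12/1
k=1  a_k=1  p_k/q_k = 13/1
(x₁, y₁) = (13, 1);  13² − 168·1² = 1 ✓
n=2: (13,1)∘(13,1) = (13·13+168·1·1, 13·1+1·13) = (337,26)
n=3: (337,26)∘(13,1) = (13·337+168·1·26, 13·26+1·337) = (8749,675)
n=4: (8749,675)∘(13,1) = (13·8749+168·1·675, 13·675+1·8749) = (227137,17524)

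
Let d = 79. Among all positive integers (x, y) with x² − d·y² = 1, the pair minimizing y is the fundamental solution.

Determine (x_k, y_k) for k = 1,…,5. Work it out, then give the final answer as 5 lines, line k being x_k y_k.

80 9
12799 1440
2047760 230391
327628801 36861120
52418560400 5897548809

[8; 1,7,1,16] for √79; ℓ=4 ⇒ convergent index 3
a_0=8:  p_0=8·1+0=8,  q_0=8·0+1=1
…
a_2=7:  p_2=7·9+8=71,  q_2=7·1+1=8
a_3=1:  p_3=1·71+9=80,  q_3=1·8+1=9
fundamental: x₁=80, y₁=9  (since 6400 − 79·81 = 1)
(80+9√79)^2 = 12799 + 1440√79
(80+9√79)^3 = 2047760 + 230391√79
(80+9√79)^4 = 327628801 + 36861120√79
(80+9√79)^5 = 52418560400 + 5897548809√79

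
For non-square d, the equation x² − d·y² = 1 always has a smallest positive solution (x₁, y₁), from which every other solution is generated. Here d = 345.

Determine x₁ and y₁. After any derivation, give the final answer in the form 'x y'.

√345 = [18; 1,1,2,1,6,1,2,1,1,36, …], period ℓ=10 (even) → k=9
i=0: a=18 ⇒ p=18, q=1
…
i=2: a=1 ⇒ p=37, q=2
i=3: a=2 ⇒ p=93, q=5
…
i=5: a=6 ⇒ p=873, q=47
…
i=8: a=1 ⇒ p=3882, q=209
i=9: a=1 ⇒ p=6761, q=364
(x₁, y₁) = (6761, 364);  6761² − 345·364² = 1 ✓

6761 364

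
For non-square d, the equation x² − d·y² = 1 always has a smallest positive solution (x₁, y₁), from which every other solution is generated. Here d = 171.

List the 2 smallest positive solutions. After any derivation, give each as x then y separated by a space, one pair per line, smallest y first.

√171 = [13; 13,26, …], period ℓ=2 (even) → k=1
a_0=13:  p_0=13·1+0=13,  q_0=13·0+1=1
a_1=13:  p_1=13·13+1=170,  q_1=13·1+0=13
fundamental: x₁=170, y₁=13  (since 28900 − 171·169 = 1)
k=2:  x_2 = 170·170+171·13·13 = 57799,  y_2 = 170·13+13·170 = 4420

170 13
57799 4420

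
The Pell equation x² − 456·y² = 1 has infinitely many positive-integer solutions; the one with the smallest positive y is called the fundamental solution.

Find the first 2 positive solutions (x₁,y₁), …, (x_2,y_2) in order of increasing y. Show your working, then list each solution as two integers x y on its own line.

1025 48
2101249 98400

[21; 2,1,4,1,2,42] for √456; ℓ=6 ⇒ convergent index 5
a_0=21:  p_0=21·1+0=21,  q_0=21·0+1=1
…
a_3=4:  p_3=4·64+43=299,  q_3=4·3+2=14
a_4=1:  p_4=1·299+64=363,  q_4=1·14+3=17
a_5=2:  p_5=2·363+299=1025,  q_5=2·17+14=48
→ (1025, 48).  Check: 1025²=1050625, 456·48²=1050624, difference 1.
(x_2, y_2) = (1025·1025 + 456·48·48, 1025·48 + 48·1025) = (2101249, 98400)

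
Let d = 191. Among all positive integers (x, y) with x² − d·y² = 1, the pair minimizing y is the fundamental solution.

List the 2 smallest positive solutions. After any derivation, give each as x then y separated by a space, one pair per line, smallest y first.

√191 → a₀=13, period (1,4,1,1,3,…,4,1,26); ℓ=16 even so k=15
step 0: (13, 1)  from 13·(1,0) + (0,1)
…
step 3: (83, 6)  from 1·(69,5) + (14,1)
step 4: (152, 11)  from 1·(83,6) + (69,5)
step 5: (539, 39)  from 3·(152,11) + (83,6)
…
step 12: (911765, 65973)  from 1·(704682,50989) + (207083,14984)
step 13: (1616447, 116962)  from 1·(911765,65973) + (704682,50989)
step 14: (7377553, 533821)  from 4·(1616447,116962) + (911765,65973)
step 15: (8994000, 650783)  from 1·(7377553,533821) + (1616447,116962)
fundamental: x₁=8994000, y₁=650783  (since 80892036000000 − 191·423518513089 = 1)
(x_2, y_2) = (8994000·8994000 + 191·650783·650783, 8994000·650783 + 650783·8994000) = (161784071999999, 11706284604000)

8994000 650783
161784071999999 11706284604000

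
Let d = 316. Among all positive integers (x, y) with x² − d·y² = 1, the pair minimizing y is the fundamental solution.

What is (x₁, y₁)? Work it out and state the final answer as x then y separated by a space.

12799 720

d=316: √d = [17; 1,3,2,8,2,3,1,34] (ℓ=8, even), read p_7/q_7
a_0=17:  p_0=17·1+0=17,  q_0=17·0+1=1
…
a_2=3:  p_2=3·18+17=71,  q_2=3·1+1=4
a_3=2:  p_3=2·71+18=160,  q_3=2·4+1=9
a_4=8:  p_4=8·160+71=1351,  q_4=8·9+4=76
…
a_6=3:  p_6=3·2862+1351=9937,  q_6=3·161+76=559
a_7=1:  p_7=1·9937+2862=12799,  q_7=1·559+161=720
(x₁, y₁) = (12799, 720);  12799² − 316·720² = 1 ✓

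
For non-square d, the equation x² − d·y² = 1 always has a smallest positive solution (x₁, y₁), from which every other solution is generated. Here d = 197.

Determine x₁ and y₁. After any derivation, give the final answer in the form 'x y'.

393 28

[14; 28] for √197; ℓ=1 ⇒ convergent index 1
k=0  a_k=14  p_k/q_k = 14/1
k=1  a_k=28  p_k/q_k = 393/28
(x₁, y₁) = (393, 28);  393² − 197·28² = 1 ✓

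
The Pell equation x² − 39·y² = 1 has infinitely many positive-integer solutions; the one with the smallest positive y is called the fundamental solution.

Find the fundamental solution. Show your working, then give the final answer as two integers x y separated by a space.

25 4

√39 = [6; 4,12, …], period ℓ=2 (even) → k=1
step 0: (6, 1)  from 6·(1,0) + (0,1)
step 1: (25, 4)  from 4·(6,1) + (1,0)
(x₁, y₁) = (25, 4);  25² − 39·4² = 1 ✓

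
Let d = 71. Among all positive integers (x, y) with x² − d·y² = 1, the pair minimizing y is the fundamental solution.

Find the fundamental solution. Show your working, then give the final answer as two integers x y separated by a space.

3480 413

√71 = [8; 2,2,1,7,1,2,2,16, …], period ℓ=8 (even) → k=7
i=0: a=8 ⇒ p=8, q=1
…
i=2: a=2 ⇒ p=42, q=5
i=3: a=1 ⇒ p=59, q=7
…
i=5: a=1 ⇒ p=514, q=61
i=6: a=2 ⇒ p=1483, q=176
i=7: a=2 ⇒ p=3480, q=413
→ (3480, 413).  Check: 3480²=12110400, 71·413²=12110399, difference 1.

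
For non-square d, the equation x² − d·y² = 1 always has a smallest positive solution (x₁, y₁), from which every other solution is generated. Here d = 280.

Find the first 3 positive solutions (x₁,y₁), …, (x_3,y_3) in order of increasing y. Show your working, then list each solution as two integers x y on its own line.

251 15
126001 7530
63252251 3780045

√280 = [16; 1,2,1,2,1,32, …], period ℓ=6 (even) → k=5
k=0  a_k=16  p_k/q_k = 16/1
…
k=2  a_k=2  p_k/q_k = 50/3
…
k=4  a_k=2  p_k/q_k = 184/11
k=5  a_k=1  p_k/q_k = 251/15
(x₁, y₁) = (251, 15);  251² − 280·15² = 1 ✓
(251+15√280)^2 = 126001 + 7530√280
(251+15√280)^3 = 63252251 + 3780045√280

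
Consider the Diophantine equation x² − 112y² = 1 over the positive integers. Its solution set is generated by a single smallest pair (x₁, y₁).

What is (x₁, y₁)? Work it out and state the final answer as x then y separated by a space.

d=112: √d = [10; 1,1,2,1,1,20] (ℓ=6, even), read p_5/q_5
i=0: a=10 ⇒ p=10, q=1
…
i=2: a=1 ⇒ p=21, q=2
i=3: a=2 ⇒ p=53, q=5
i=4: a=1 ⇒ p=74, q=7
i=5: a=1 ⇒ p=127, q=12
(x₁, y₁) = (127, 12);  127² − 112·12² = 1 ✓

127 12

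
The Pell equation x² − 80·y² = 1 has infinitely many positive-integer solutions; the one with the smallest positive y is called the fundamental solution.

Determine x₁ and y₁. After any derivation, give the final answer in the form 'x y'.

d=80: √d = [8; 1,16] (ℓ=2, even), read p_1/q_1
k=0  a_k=8  p_k/q_k = 8/1
k=1  a_k=1  p_k/q_k = 9/1
→ (9, 1).  Check: 9²=81, 80·1²=80, difference 1.

9 1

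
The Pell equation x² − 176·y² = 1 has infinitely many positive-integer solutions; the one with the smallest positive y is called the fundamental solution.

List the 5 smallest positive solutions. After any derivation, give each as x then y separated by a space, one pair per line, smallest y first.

199 15
79201 5970
31521799 2376045
12545596801 945659940
4993116004999 376370280075

d=176: √d = [13; 3,1,3,26] (ℓ=4, even), read p_3/q_3
i=0: a=13 ⇒ p=13, q=1
i=1: a=3 ⇒ p=40, q=3
i=2: a=1 ⇒ p=53, q=4
i=3: a=3 ⇒ p=199, q=15
fundamental: x₁=199, y₁=15  (since 39601 − 176·225 = 1)
(x_2, y_2) = (199·199 + 176·15·15, 199·15 + 15·199) = (79201, 5970)
(x_3, y_3) = (199·79201 + 176·15·5970, 199·5970 + 15·79201) = (31521799, 2376045)
(x_4, y_4) = (199·31521799 + 176·15·2376045, 199·2376045 + 15·31521799) = (12545596801, 945659940)
(x_5, y_5) = (199·12545596801 + 176·15·945659940, 199·945659940 + 15·12545596801) = (4993116004999, 376370280075)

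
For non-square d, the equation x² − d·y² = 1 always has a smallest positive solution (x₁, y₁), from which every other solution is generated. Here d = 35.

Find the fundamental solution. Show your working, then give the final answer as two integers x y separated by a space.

6 1

√35 → a₀=5, period (1,10); ℓ=2 even so k=1
i=0: a=5 ⇒ p=5, q=1
i=1: a=1 ⇒ p=6, q=1
→ (6, 1).  Check: 6²=36, 35·1²=35, difference 1.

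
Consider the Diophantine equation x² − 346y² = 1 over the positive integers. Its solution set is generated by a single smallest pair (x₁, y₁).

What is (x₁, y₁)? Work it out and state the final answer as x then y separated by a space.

√346 = [18; 1,1,1,1,36, …], period ℓ=5 (odd) → k=9
a_0=18:  p_0=18·1+0=18,  q_0=18·0+1=1
…
a_2=1:  p_2=1·19+18=37,  q_2=1·1+1=2
…
a_5=36:  p_5=36·93+56=3404,  q_5=36·5+3=183
…
a_7=1:  p_7=1·3497+3404=6901,  q_7=1·188+183=371
a_8=1:  p_8=1·6901+3497=10398,  q_8=1·371+188=559
a_9=1:  p_9=1·10398+6901=17299,  q_9=1·559+371=930
→ (17299, 930).  Check: 17299²=299255401, 346·930²=299255400, difference 1.

17299 930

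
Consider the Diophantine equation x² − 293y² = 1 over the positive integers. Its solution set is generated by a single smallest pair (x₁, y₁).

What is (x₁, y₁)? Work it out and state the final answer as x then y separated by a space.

12320649 719780

√293 = [17; 8,1,1,8,34, …], period ℓ=5 (odd) → k=9
a_0=17:  p_0=17·1+0=17,  q_0=17·0+1=1
…
a_4=8:  p_4=8·291+154=2482,  q_4=8·17+9=145
…
a_7=1:  p_7=1·679914+84679=764593,  q_7=1·39721+4947=44668
a_8=1:  p_8=1·764593+679914=1444507,  q_8=1·44668+39721=84389
a_9=8:  p_9=8·1444507+764593=12320649,  q_9=8·84389+44668=719780
fundamental: x₁=12320649, y₁=719780  (since 151798391781201 − 293·518083248400 = 1)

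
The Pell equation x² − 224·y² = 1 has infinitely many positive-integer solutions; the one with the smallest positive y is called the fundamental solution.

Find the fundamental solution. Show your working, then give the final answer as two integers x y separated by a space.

15 1

d=224: √d = [14; 1,28] (ℓ=2, even), read p_1/q_1
k=0  a_k=14  p_k/q_k = 14/1
k=1  a_k=1  p_k/q_k = 15/1
fundamental: x₁=15, y₁=1  (since 225 − 224·1 = 1)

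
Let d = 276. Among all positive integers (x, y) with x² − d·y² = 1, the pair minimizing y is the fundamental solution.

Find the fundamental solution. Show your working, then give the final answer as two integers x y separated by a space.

√276 → a₀=16, period (1,1,1,1,2,2,2,1,1,1,1,32); ℓ=12 even so k=11
i=0: a=16 ⇒ p=16, q=1
…
i=4: a=1 ⇒ p=83, q=5
…
i=7: a=2 ⇒ p=1246, q=75
i=8: a=1 ⇒ p=1761, q=106
…
i=10: a=1 ⇒ p=4768, q=287
i=11: a=1 ⇒ p=7775, q=468
fundamental: x₁=7775, y₁=468  (since 60450625 − 276·219024 = 1)

7775 468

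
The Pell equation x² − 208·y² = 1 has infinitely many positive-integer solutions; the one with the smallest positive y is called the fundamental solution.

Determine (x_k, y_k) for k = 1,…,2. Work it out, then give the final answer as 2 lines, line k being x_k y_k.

√208 = [14; 2,2,1,2,2,28, …], period ℓ=6 (even) → k=5
step 0: (14, 1)  from 14·(1,0) + (0,1)
…
step 4: (274, 19)  from 2·(101,7) + (72,5)
step 5: (649, 45)  from 2·(274,19) + (101,7)
fundamental: x₁=649, y₁=45  (since 421201 − 208·2025 = 1)
(649+45√208)^2 = 842401 + 58410√208

649 45
842401 58410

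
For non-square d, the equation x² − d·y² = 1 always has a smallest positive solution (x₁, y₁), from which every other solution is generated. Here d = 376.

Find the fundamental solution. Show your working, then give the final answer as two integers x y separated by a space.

√376 → a₀=19, period (2,1,1,3,1,…,1,2,38); ℓ=16 even so k=15
step 0: (19, 1)  from 19·(1,0) + (0,1)
…
step 5: (446, 23)  from 1·(349,18) + (97,5)
…
step 13: (468441, 24158)  from 1·(368986,19029) + (99455,5129)
step 14: (837427, 43187)  from 1·(468441,24158) + (368986,19029)
step 15: (2143295, 110532)  from 2·(837427,43187) + (468441,24158)
fundamental: x₁=2143295, y₁=110532  (since 4593713457025 − 376·12217323024 = 1)

2143295 110532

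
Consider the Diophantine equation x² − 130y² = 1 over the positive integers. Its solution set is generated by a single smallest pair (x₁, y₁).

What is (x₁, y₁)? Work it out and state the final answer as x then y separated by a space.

6499 570

[11; 2,2,22] for √130; ℓ=3 ⇒ convergent index 5
step 0: (11, 1)  from 11·(1,0) + (0,1)
…
step 2: (57, 5)  from 2·(23,2) + (11,1)
step 3: (1277, 112)  from 22·(57,5) + (23,2)
step 4: (2611, 229)  from 2·(1277,112) + (57,5)
step 5: (6499, 570)  from 2·(2611,229) + (1277,112)
→ (6499, 570).  Check: 6499²=42237001, 130·570²=42237000, difference 1.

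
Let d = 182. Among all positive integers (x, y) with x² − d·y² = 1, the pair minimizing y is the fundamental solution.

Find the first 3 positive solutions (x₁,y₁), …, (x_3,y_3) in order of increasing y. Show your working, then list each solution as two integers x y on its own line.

27 2
1457 108
78651 5830

[13; 2,26] for √182; ℓ=2 ⇒ convergent index 1
a_0=13:  p_0=13·1+0=13,  q_0=13·0+1=1
a_1=2:  p_1=2·13+1=27,  q_1=2·1+0=2
fundamental: x₁=27, y₁=2  (since 729 − 182·4 = 1)
k=2:  x_2 = 27·27+182·2·2 = 1457,  y_2 = 27·2+2·27 = 108
k=3:  x_3 = 27·1457+182·2·108 = 78651,  y_3 = 27·108+2·1457 = 5830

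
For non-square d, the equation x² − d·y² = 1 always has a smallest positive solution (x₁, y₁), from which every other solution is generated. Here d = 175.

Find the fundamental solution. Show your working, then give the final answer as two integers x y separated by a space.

2024 153

√175 → a₀=13, period (4,2,1,2,4,26); ℓ=6 even so k=5
i=0: a=13 ⇒ p=13, q=1
i=1: a=4 ⇒ p=53, q=4
i=2: a=2 ⇒ p=119, q=9
i=3: a=1 ⇒ p=172, q=13
i=4: a=2 ⇒ p=463, q=35
i=5: a=4 ⇒ p=2024, q=153
→ (2024, 153).  Check: 2024²=4096576, 175·153²=4096575, difference 1.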